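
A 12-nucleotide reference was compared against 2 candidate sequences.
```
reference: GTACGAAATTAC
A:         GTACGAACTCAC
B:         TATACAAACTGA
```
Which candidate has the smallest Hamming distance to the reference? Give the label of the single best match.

A differs at 2 bases; B differs at 8 bases. The closest is A.

A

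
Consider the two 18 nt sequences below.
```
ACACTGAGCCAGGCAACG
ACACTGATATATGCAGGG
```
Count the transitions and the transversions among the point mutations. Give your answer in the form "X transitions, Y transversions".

Transitions (purine↔purine or pyrimidine↔pyrimidine): 10 C→T, 16 A→G.
Transversions (purine↔pyrimidine): 8 G→T, 9 C→A, 12 G→T, 17 C→G.

2 transitions, 4 transversions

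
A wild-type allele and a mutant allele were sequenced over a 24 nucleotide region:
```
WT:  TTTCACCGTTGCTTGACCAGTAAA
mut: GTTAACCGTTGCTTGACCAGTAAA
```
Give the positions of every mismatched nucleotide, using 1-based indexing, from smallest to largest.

Scanning 1-based: 1: T/G; 4: C/A.

1, 4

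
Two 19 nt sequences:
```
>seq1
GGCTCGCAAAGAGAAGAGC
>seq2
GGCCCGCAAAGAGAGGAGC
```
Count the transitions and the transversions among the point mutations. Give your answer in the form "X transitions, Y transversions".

Transitions (purine↔purine or pyrimidine↔pyrimidine): 4 T→C, 15 A→G.
Transversions (purine↔pyrimidine): none.

2 transitions, 0 transversions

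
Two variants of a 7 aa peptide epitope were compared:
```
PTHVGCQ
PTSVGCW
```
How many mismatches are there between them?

2

Mismatches (1-based): residue 3: H→S; residue 7: Q→W.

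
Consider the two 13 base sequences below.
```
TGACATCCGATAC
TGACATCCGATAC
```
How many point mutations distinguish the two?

The two sequences are identical at every position.

0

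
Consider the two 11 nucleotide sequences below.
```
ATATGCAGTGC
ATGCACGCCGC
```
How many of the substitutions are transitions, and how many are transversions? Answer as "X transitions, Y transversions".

5 transitions, 1 transversion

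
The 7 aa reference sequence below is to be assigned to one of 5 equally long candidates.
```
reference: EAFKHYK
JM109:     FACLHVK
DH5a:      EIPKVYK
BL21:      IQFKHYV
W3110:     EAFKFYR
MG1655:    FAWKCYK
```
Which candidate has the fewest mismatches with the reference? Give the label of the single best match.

W3110

Hamming distances to reference — JM109: 4; DH5a: 3; BL21: 3; W3110: 2; MG1655: 3.
Smallest is W3110 with 2 mismatches.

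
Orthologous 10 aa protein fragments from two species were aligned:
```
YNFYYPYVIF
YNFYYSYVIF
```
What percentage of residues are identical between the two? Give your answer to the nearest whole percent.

Mismatch at position 6 (1-based): 1 of 10.
Identical positions: 9/10 = 90% → 90%.

90%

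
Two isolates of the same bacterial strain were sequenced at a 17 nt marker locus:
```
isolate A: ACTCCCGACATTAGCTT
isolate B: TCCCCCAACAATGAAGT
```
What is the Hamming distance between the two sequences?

8

Comparing position by position, 8 sites differ: 1 (A/T), 3 (T/C), 7 (G/A), 11 (T/A), 13 (A/G), 14 (G/A), 15 (C/A), 16 (T/G).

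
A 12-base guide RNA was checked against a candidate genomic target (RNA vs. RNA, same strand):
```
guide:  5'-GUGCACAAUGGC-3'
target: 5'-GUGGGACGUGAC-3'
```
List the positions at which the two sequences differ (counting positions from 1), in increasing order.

4, 5, 6, 7, 8, 11

Scanning 1-based: 4: C/G; 5: A/G; 6: C/A; 7: A/C; 8: A/G; 11: G/A.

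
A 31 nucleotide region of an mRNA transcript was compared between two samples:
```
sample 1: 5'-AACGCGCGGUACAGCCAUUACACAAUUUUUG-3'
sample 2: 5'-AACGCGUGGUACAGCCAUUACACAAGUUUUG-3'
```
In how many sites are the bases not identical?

The sequences differ at sites 7, 26 (1-based) — 2 in total.

2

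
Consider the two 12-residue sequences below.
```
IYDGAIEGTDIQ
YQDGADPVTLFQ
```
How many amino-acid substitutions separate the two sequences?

The sequences differ at positions 1, 2, 6, 7, 8, 10, 11 (1-based) — 7 in total.

7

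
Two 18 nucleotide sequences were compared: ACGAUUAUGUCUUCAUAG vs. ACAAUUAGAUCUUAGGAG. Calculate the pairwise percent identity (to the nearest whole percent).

67%

6 positions differ (3, 8, 9, 14, 15, 16), so 12 of 18 match: 12/18 = 66.67%.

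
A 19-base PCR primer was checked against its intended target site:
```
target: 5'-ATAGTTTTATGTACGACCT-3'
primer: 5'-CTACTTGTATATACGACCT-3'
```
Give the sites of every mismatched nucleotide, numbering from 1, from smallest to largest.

1, 4, 7, 11

Differences at site 1 (A→C), site 4 (G→C), site 7 (T→G), site 11 (G→A).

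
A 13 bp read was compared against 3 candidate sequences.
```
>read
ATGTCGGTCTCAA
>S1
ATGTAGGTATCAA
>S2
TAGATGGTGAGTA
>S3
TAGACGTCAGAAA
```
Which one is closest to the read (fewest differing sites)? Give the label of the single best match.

Hamming distances to read — S1: 2; S2: 8; S3: 8.
Smallest is S1 with 2 mismatches.

S1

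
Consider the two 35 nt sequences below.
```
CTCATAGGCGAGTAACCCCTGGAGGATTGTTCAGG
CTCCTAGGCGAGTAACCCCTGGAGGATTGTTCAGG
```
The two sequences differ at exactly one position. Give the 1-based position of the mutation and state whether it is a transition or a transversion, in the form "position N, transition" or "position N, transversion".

Position 4 changes A→C. A is a purine and C is a pyrimidine, so this is a transversion.

position 4, transversion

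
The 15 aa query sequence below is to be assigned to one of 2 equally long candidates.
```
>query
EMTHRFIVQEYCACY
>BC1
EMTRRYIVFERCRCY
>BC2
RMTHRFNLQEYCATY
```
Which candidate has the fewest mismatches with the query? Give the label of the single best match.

BC2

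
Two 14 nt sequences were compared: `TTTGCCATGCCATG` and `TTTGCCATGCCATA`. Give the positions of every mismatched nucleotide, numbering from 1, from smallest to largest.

14

Scanning 1-based: 14: G/A.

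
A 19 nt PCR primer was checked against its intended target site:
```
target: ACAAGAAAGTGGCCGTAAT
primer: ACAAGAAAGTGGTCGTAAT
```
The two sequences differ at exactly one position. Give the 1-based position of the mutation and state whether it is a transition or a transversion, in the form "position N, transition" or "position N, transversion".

position 13, transition

Position 13 changes C→T. C is a pyrimidine and T is a pyrimidine, so this is a transition.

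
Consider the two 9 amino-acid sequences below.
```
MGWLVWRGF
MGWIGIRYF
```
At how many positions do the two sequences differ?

4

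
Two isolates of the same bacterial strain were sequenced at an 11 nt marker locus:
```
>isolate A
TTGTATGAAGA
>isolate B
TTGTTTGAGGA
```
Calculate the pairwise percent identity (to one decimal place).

81.8%

2 positions differ (5, 9), so 9 of 11 match: 9/11 = 81.82%.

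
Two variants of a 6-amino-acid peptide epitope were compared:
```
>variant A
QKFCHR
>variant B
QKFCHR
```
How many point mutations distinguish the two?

No positions differ; the sequences are identical.

0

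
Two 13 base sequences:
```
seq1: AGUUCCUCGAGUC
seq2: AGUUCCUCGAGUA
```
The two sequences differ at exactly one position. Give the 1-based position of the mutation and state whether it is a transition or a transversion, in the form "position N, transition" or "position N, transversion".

position 13, transversion

The sequences differ only at position 13: C→A (pyrimidine→purine), a transversion.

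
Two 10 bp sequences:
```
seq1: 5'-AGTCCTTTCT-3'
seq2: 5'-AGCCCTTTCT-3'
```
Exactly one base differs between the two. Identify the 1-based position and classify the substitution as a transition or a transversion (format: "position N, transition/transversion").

position 3, transition

Position 3 changes T→C. T is a pyrimidine and C is a pyrimidine, so this is a transition.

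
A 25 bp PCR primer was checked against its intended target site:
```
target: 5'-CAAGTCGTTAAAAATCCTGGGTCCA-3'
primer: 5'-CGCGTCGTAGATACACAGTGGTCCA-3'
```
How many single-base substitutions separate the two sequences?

Comparing position by position, 10 positions differ: 2 (A/G), 3 (A/C), 9 (T/A), 10 (A/G), 12 (A/T), 14 (A/C), 15 (T/A), 17 (C/A), 18 (T/G), 19 (G/T).

10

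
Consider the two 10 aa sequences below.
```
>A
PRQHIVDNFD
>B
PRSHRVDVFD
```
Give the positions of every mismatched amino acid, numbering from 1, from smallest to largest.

3, 5, 8

Differences at position 3 (Q→S), position 5 (I→R), position 8 (N→V).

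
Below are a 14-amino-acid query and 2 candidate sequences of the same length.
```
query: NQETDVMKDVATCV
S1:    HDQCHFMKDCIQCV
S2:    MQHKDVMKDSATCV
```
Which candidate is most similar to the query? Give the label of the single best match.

Hamming distances to query — S1: 9; S2: 4.
Smallest is S2 with 4 mismatches.

S2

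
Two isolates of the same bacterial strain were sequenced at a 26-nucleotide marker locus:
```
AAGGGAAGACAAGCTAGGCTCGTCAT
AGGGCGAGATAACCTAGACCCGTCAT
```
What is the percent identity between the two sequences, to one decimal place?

7 positions differ (2, 5, 6, 10, 13, 18, 20), so 19 of 26 match: 19/26 = 73.08%.

73.1%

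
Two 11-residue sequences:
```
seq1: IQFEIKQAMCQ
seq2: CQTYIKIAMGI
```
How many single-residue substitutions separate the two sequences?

Comparing position by position, 6 residues differ: 1 (I/C), 3 (F/T), 4 (E/Y), 7 (Q/I), 10 (C/G), 11 (Q/I).

6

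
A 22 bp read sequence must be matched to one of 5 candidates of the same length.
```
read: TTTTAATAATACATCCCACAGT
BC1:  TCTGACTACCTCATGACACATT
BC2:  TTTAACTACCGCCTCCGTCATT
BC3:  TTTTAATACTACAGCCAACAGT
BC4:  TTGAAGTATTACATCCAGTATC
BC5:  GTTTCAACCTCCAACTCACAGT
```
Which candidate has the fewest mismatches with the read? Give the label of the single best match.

BC3

Hamming distances to read — BC1: 9; BC2: 9; BC3: 3; BC4: 9; BC5: 8.
Smallest is BC3 with 3 mismatches.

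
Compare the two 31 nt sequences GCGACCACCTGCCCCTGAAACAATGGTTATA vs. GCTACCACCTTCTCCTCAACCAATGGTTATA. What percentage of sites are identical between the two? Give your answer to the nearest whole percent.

84%

Mismatches at positions 3, 11, 13, 17, 20 (1-based): 5 of 31.
Identical positions: 26/31 = 83.87% → 84%.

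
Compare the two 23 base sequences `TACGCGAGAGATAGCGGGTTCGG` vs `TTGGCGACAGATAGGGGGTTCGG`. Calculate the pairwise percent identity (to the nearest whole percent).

83%

4 positions differ (2, 3, 8, 15), so 19 of 23 match: 19/23 = 82.61%.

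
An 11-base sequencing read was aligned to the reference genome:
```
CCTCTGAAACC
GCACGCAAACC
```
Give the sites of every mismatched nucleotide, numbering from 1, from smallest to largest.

Scanning 1-based: 1: C/G; 3: T/A; 5: T/G; 6: G/C.

1, 3, 5, 6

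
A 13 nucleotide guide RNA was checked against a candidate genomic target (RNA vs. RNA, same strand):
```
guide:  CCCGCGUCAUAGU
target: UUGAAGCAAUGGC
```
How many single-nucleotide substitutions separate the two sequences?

Comparing position by position, 9 positions differ: 1 (C/U), 2 (C/U), 3 (C/G), 4 (G/A), 5 (C/A), 7 (U/C), 8 (C/A), 11 (A/G), 13 (U/C).

9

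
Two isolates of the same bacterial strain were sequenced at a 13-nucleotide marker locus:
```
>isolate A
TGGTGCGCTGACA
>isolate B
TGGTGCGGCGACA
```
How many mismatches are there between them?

Mismatches (1-based): base 8: C→G; base 9: T→C.

2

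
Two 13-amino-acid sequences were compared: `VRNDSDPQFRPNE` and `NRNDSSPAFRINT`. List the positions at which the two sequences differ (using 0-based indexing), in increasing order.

0, 5, 7, 10, 12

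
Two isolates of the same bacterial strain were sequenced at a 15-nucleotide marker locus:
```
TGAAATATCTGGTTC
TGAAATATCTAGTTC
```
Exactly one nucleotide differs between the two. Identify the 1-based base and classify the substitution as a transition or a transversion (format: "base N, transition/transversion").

Base 11 changes G→A. G is a purine and A is a purine, so this is a transition.

base 11, transition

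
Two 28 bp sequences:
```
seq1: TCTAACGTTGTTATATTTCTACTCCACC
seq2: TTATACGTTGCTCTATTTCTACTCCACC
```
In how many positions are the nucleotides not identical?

5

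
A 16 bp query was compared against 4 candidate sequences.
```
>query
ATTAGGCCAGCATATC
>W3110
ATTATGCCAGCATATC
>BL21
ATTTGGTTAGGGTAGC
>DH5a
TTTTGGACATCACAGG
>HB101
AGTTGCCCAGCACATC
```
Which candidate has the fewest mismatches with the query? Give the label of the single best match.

W3110 differs at 1 site; BL21 differs at 6 sites; DH5a differs at 7 sites; HB101 differs at 4 sites. The closest is W3110.

W3110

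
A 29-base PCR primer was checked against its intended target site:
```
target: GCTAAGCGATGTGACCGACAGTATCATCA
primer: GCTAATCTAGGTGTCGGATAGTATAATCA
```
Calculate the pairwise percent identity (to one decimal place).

75.9%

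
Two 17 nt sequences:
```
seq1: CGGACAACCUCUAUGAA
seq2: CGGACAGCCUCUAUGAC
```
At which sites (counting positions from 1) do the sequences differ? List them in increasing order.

Differences at site 7 (A→G), site 17 (A→C).

7, 17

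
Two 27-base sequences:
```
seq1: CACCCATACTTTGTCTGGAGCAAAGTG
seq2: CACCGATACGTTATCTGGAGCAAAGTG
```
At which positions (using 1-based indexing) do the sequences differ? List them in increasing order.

Scanning 1-based: 5: C/G; 10: T/G; 13: G/A.

5, 10, 13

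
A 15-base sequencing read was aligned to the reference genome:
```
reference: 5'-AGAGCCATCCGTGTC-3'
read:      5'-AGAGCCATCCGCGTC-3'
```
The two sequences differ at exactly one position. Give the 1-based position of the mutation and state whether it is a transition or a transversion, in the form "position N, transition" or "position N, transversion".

position 12, transition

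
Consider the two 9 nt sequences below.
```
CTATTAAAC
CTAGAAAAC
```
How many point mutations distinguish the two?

2

Comparing position by position, 2 sites differ: 4 (T/G), 5 (T/A).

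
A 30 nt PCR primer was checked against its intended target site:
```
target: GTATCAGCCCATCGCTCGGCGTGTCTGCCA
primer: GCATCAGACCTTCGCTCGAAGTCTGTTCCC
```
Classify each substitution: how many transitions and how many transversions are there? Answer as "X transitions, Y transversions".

Mismatches (1-based):
position 2: T→C (pyrimidine→pyrimidine, transition)
position 8: C→A (pyrimidine→purine, transversion)
position 11: A→T (purine→pyrimidine, transversion)
position 19: G→A (purine→purine, transition)
position 20: C→A (pyrimidine→purine, transversion)
position 23: G→C (purine→pyrimidine, transversion)
position 25: C→G (pyrimidine→purine, transversion)
position 27: G→T (purine→pyrimidine, transversion)
position 30: A→C (purine→pyrimidine, transversion)

2 transitions, 7 transversions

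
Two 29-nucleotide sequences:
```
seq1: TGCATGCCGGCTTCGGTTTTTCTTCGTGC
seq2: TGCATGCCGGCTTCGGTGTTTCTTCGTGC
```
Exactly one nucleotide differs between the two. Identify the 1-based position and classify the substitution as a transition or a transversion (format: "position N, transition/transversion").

Position 18 changes T→G. T is a pyrimidine and G is a purine, so this is a transversion.

position 18, transversion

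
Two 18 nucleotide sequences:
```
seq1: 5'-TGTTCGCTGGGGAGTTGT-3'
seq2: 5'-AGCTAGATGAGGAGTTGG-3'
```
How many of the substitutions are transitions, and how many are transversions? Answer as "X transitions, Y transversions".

Mismatches (1-based):
site 1: T→A (pyrimidine→purine, transversion)
site 3: T→C (pyrimidine→pyrimidine, transition)
site 5: C→A (pyrimidine→purine, transversion)
site 7: C→A (pyrimidine→purine, transversion)
site 10: G→A (purine→purine, transition)
site 18: T→G (pyrimidine→purine, transversion)

2 transitions, 4 transversions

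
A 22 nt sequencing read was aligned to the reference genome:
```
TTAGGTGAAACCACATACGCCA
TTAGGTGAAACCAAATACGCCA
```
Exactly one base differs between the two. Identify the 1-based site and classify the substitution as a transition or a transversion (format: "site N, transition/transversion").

site 14, transversion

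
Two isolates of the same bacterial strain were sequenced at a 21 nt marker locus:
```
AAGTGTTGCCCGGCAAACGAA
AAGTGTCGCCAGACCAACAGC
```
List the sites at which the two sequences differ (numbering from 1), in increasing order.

7, 11, 13, 15, 19, 20, 21

Scanning 1-based: 7: T/C; 11: C/A; 13: G/A; 15: A/C; 19: G/A; 20: A/G; 21: A/C.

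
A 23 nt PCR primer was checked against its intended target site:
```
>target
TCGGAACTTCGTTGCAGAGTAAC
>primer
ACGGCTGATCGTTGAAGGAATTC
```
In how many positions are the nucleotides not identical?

11

Comparing position by position, 11 positions differ: 1 (T/A), 5 (A/C), 6 (A/T), 7 (C/G), 8 (T/A), 15 (C/A), 18 (A/G), 19 (G/A), 20 (T/A), 21 (A/T), 22 (A/T).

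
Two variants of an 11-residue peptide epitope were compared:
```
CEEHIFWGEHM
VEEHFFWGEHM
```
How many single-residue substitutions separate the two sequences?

2

The sequences differ at positions 1, 5 (1-based) — 2 in total.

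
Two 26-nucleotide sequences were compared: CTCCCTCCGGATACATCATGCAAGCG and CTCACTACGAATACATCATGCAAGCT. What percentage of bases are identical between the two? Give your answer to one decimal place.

Mismatches at positions 4, 7, 10, 26 (1-based): 4 of 26.
Identical positions: 22/26 = 84.62% → 84.6%.

84.6%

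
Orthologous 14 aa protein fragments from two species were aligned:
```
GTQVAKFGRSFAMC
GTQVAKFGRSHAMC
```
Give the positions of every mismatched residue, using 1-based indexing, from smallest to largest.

Scanning 1-based: 11: F/H.

11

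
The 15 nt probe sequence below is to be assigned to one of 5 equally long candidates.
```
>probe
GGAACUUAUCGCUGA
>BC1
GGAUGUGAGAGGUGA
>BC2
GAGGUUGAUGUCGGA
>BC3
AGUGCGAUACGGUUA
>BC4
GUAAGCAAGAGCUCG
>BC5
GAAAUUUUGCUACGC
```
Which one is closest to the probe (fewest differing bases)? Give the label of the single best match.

Hamming distances to probe — BC1: 6; BC2: 8; BC3: 9; BC4: 8; BC5: 8.
Smallest is BC1 with 6 mismatches.

BC1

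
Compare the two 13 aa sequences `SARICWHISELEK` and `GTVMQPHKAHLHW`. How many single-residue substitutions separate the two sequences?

The sequences differ at residues 1, 2, 3, 4, 5, 6, 8, 9, 10, 12, 13 (1-based) — 11 in total.

11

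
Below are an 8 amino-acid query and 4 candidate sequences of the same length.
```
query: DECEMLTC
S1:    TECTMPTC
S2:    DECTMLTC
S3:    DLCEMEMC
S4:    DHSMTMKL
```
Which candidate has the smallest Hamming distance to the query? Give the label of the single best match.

S2

S1 differs at 3 positions; S2 differs at 1 position; S3 differs at 3 positions; S4 differs at 7 positions. The closest is S2.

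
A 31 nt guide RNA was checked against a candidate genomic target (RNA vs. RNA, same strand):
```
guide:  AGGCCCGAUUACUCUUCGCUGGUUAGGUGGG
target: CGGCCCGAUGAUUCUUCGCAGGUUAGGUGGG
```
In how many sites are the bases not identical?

Mismatches (1-based): site 1: A→C; site 10: U→G; site 12: C→U; site 20: U→A.

4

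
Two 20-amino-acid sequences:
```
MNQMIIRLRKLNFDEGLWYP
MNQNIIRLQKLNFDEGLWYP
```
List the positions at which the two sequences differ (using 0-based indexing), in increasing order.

Differences at position 3 (M→N), position 8 (R→Q).

3, 8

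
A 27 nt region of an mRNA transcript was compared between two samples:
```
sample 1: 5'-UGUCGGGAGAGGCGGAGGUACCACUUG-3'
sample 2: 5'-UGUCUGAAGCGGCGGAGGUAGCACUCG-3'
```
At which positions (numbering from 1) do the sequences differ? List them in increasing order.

5, 7, 10, 21, 26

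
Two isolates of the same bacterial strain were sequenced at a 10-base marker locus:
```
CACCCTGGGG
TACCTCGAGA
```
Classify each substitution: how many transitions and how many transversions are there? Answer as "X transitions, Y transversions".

5 transitions, 0 transversions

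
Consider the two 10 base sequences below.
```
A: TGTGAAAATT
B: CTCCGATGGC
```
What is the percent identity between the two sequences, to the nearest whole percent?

10%

9 positions differ (1, 2, 3, 4, 5, 7, 8, 9, 10), so 1 of 10 match: 1/10 = 10%.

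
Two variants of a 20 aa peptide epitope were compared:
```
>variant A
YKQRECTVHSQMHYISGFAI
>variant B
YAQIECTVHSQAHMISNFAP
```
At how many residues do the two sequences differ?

6

Comparing position by position, 6 residues differ: 2 (K/A), 4 (R/I), 12 (M/A), 14 (Y/M), 17 (G/N), 20 (I/P).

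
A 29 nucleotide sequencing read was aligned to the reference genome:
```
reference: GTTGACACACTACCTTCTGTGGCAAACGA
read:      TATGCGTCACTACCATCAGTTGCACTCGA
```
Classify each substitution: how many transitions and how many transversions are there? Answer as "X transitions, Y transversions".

0 transitions, 10 transversions

Transitions (purine↔purine or pyrimidine↔pyrimidine): none.
Transversions (purine↔pyrimidine): 1 G→T, 2 T→A, 5 A→C, 6 C→G, 7 A→T, 15 T→A, 18 T→A, 21 G→T, 25 A→C, 26 A→T.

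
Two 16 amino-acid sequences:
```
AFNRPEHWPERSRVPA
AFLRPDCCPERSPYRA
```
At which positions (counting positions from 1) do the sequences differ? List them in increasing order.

Differences at position 3 (N→L), position 6 (E→D), position 7 (H→C), position 8 (W→C), position 13 (R→P), position 14 (V→Y), position 15 (P→R).

3, 6, 7, 8, 13, 14, 15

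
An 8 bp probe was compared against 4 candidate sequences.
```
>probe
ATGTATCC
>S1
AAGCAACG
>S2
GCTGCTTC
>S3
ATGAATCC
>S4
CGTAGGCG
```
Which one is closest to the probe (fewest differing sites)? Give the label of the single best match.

S3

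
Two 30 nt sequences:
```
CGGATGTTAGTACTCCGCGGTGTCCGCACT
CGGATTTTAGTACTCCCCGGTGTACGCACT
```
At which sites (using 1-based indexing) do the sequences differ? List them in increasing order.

Scanning 1-based: 6: G/T; 17: G/C; 24: C/A.

6, 17, 24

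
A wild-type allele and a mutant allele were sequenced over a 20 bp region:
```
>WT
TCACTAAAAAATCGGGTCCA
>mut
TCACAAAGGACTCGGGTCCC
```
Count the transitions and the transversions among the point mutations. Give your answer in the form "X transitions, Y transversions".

2 transitions, 3 transversions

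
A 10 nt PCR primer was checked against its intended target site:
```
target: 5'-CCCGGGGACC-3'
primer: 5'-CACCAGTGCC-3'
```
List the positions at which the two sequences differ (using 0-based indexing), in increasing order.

1, 3, 4, 6, 7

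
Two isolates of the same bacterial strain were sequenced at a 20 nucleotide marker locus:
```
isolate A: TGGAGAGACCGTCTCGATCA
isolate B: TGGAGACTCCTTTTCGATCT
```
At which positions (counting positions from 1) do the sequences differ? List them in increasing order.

7, 8, 11, 13, 20

Differences at position 7 (G→C), position 8 (A→T), position 11 (G→T), position 13 (C→T), position 20 (A→T).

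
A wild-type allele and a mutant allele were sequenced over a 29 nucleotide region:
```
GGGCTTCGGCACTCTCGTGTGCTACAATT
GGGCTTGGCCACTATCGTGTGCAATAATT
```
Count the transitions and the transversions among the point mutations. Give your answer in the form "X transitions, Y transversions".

Mismatches (1-based):
site 7: C→G (pyrimidine→purine, transversion)
site 9: G→C (purine→pyrimidine, transversion)
site 14: C→A (pyrimidine→purine, transversion)
site 23: T→A (pyrimidine→purine, transversion)
site 25: C→T (pyrimidine→pyrimidine, transition)

1 transition, 4 transversions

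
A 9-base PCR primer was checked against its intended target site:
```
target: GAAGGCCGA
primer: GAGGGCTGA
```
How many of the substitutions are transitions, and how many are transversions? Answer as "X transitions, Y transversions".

2 transitions, 0 transversions

Mismatches (1-based):
base 3: A→G (purine→purine, transition)
base 7: C→T (pyrimidine→pyrimidine, transition)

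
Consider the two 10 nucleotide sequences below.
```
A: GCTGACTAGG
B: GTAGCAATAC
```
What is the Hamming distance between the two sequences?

8

The sequences differ at sites 2, 3, 5, 6, 7, 8, 9, 10 (1-based) — 8 in total.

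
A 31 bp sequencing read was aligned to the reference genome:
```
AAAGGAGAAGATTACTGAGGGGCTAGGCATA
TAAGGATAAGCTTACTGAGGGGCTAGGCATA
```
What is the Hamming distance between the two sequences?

3

Comparing position by position, 3 bases differ: 1 (A/T), 7 (G/T), 11 (A/C).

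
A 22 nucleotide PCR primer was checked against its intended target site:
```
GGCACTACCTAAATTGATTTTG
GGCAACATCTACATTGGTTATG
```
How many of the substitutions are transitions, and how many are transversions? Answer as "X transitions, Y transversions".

3 transitions, 3 transversions

Mismatches (1-based):
site 5: C→A (pyrimidine→purine, transversion)
site 6: T→C (pyrimidine→pyrimidine, transition)
site 8: C→T (pyrimidine→pyrimidine, transition)
site 12: A→C (purine→pyrimidine, transversion)
site 17: A→G (purine→purine, transition)
site 20: T→A (pyrimidine→purine, transversion)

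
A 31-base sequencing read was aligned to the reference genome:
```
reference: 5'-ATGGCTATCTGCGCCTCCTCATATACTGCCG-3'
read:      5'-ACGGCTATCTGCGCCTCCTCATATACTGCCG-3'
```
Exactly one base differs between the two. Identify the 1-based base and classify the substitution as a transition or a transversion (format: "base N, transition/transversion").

base 2, transition

Base 2 changes T→C. T is a pyrimidine and C is a pyrimidine, so this is a transition.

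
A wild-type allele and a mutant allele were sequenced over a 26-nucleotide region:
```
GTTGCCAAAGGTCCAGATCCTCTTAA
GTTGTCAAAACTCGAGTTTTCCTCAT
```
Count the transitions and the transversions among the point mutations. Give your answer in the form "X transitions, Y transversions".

6 transitions, 4 transversions

Mismatches (1-based):
site 5: C→T (pyrimidine→pyrimidine, transition)
site 10: G→A (purine→purine, transition)
site 11: G→C (purine→pyrimidine, transversion)
site 14: C→G (pyrimidine→purine, transversion)
site 17: A→T (purine→pyrimidine, transversion)
site 19: C→T (pyrimidine→pyrimidine, transition)
site 20: C→T (pyrimidine→pyrimidine, transition)
site 21: T→C (pyrimidine→pyrimidine, transition)
site 24: T→C (pyrimidine→pyrimidine, transition)
site 26: A→T (purine→pyrimidine, transversion)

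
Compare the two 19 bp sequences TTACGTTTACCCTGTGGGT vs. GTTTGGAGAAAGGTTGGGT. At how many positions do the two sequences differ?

11

Comparing position by position, 11 positions differ: 1 (T/G), 3 (A/T), 4 (C/T), 6 (T/G), 7 (T/A), 8 (T/G), 10 (C/A), 11 (C/A), 12 (C/G), 13 (T/G), 14 (G/T).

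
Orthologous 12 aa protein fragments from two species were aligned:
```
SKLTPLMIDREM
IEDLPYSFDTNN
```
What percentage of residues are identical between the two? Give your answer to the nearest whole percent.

10 positions differ (1, 2, 3, 4, 6, 7, 8, 10, 11, 12), so 2 of 12 match: 2/12 = 16.67%.

17%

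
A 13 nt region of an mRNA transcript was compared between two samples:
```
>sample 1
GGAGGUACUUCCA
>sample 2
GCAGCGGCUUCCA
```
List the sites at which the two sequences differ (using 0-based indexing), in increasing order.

Differences at site 1 (G→C), site 4 (G→C), site 5 (U→G), site 6 (A→G).

1, 4, 5, 6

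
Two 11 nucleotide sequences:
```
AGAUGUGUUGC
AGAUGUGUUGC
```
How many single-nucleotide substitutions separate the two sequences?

0

The two sequences are identical at every position.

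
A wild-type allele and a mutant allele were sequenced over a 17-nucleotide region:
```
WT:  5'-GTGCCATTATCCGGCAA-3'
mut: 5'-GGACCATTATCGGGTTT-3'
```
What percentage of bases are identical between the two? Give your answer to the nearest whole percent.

65%

Mismatches at positions 2, 3, 12, 15, 16, 17 (1-based): 6 of 17.
Identical positions: 11/17 = 64.71% → 65%.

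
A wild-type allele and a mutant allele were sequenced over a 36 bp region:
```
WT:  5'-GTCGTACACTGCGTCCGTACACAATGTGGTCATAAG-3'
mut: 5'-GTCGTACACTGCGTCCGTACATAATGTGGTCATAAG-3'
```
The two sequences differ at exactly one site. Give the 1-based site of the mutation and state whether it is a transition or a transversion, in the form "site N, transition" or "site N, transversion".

The sequences differ only at site 22: C→T (pyrimidine→pyrimidine), a transition.

site 22, transition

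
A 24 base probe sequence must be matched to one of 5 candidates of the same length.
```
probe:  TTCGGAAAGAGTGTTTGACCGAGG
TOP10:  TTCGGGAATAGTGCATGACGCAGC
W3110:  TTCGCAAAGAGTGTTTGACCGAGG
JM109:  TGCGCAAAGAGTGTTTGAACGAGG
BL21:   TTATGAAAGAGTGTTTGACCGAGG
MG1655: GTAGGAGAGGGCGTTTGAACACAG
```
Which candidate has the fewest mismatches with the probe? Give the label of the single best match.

Hamming distances to probe — TOP10: 7; W3110: 1; JM109: 3; BL21: 2; MG1655: 9.
Smallest is W3110 with 1 mismatch.

W3110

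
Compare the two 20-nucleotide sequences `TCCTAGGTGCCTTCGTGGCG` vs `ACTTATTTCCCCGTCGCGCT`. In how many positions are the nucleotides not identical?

12

The sequences differ at positions 1, 3, 6, 7, 9, 12, 13, 14, 15, 16, 17, 20 (1-based) — 12 in total.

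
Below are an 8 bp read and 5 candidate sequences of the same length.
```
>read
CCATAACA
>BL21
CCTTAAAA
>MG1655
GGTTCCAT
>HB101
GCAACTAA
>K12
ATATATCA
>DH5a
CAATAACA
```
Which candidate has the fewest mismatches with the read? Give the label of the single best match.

DH5a

Hamming distances to read — BL21: 2; MG1655: 7; HB101: 5; K12: 3; DH5a: 1.
Smallest is DH5a with 1 mismatch.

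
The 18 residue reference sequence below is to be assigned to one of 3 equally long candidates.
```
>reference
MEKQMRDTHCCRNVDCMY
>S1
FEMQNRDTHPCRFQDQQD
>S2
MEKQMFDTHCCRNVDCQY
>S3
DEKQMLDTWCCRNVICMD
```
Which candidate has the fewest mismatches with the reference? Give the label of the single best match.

S2

Hamming distances to reference — S1: 9; S2: 2; S3: 5.
Smallest is S2 with 2 mismatches.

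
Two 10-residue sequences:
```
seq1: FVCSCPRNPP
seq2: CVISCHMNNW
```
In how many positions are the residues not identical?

6

Comparing position by position, 6 positions differ: 1 (F/C), 3 (C/I), 6 (P/H), 7 (R/M), 9 (P/N), 10 (P/W).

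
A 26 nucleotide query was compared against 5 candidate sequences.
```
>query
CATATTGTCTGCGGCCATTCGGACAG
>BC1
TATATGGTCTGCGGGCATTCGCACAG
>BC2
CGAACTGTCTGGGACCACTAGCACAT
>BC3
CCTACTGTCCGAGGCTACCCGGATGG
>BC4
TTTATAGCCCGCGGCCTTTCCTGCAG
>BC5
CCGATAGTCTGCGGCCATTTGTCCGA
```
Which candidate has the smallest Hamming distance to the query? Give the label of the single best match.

BC1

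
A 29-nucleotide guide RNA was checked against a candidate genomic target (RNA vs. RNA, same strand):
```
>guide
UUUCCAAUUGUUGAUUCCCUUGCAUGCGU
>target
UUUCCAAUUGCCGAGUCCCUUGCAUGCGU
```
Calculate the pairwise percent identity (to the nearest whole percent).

90%

3 positions differ (11, 12, 15), so 26 of 29 match: 26/29 = 89.66%.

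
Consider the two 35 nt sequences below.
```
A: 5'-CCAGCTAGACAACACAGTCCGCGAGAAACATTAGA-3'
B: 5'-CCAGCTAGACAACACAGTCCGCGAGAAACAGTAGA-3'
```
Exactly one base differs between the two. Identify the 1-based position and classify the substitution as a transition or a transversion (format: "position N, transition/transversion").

position 31, transversion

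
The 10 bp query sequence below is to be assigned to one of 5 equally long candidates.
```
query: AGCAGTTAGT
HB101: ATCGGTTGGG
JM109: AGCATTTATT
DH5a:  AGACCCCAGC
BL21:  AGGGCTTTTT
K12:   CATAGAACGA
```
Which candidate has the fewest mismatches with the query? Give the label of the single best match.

JM109

HB101 differs at 4 bases; JM109 differs at 2 bases; DH5a differs at 6 bases; BL21 differs at 5 bases; K12 differs at 7 bases. The closest is JM109.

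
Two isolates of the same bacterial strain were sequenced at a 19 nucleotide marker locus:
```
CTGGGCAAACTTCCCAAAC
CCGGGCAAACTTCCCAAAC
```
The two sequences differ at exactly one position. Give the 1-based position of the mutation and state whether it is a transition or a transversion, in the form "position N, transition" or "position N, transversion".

Position 2 changes T→C. T is a pyrimidine and C is a pyrimidine, so this is a transition.

position 2, transition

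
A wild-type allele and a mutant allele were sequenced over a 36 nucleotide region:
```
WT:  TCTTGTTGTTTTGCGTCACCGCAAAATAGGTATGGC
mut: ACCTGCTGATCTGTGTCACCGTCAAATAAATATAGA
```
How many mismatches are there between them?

The sequences differ at positions 1, 3, 6, 9, 11, 14, 22, 23, 29, 30, 34, 36 (1-based) — 12 in total.

12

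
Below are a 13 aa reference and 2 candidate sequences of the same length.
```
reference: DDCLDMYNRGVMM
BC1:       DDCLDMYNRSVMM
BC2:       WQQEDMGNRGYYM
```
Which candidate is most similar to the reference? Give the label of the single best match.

Hamming distances to reference — BC1: 1; BC2: 7.
Smallest is BC1 with 1 mismatch.

BC1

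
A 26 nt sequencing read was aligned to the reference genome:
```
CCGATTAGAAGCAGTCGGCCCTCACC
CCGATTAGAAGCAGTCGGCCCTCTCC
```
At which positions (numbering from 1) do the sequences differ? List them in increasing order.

Differences at position 24 (A→T).

24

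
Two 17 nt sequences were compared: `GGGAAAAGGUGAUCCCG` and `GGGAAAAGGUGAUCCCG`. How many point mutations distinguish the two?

0

The two sequences are identical at every position.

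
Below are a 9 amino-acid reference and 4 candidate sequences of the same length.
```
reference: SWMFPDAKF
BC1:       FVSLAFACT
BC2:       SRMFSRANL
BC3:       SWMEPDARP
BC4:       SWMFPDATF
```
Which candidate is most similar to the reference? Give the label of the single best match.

BC4

BC1 differs at 8 residues; BC2 differs at 5 residues; BC3 differs at 3 residues; BC4 differs at 1 residue. The closest is BC4.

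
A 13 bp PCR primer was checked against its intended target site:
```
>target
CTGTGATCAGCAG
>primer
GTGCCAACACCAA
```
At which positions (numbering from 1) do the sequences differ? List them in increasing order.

1, 4, 5, 7, 10, 13

Scanning 1-based: 1: C/G; 4: T/C; 5: G/C; 7: T/A; 10: G/C; 13: G/A.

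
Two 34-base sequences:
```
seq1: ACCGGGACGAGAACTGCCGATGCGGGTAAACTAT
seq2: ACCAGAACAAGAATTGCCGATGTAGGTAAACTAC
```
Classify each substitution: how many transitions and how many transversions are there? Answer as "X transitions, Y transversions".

7 transitions, 0 transversions

Mismatches (1-based):
site 4: G→A (purine→purine, transition)
site 6: G→A (purine→purine, transition)
site 9: G→A (purine→purine, transition)
site 14: C→T (pyrimidine→pyrimidine, transition)
site 23: C→T (pyrimidine→pyrimidine, transition)
site 24: G→A (purine→purine, transition)
site 34: T→C (pyrimidine→pyrimidine, transition)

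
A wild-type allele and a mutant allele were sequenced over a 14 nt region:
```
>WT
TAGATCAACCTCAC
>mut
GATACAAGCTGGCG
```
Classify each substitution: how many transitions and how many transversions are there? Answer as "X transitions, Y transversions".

Transitions (purine↔purine or pyrimidine↔pyrimidine): 5 T→C, 8 A→G, 10 C→T.
Transversions (purine↔pyrimidine): 1 T→G, 3 G→T, 6 C→A, 11 T→G, 12 C→G, 13 A→C, 14 C→G.

3 transitions, 7 transversions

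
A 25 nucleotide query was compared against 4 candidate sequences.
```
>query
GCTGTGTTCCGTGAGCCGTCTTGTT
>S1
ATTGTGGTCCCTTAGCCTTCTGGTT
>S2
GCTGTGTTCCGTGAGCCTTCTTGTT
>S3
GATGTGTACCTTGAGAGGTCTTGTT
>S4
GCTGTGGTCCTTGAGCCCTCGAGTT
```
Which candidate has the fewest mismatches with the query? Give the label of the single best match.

S2

Hamming distances to query — S1: 7; S2: 1; S3: 5; S4: 5.
Smallest is S2 with 1 mismatch.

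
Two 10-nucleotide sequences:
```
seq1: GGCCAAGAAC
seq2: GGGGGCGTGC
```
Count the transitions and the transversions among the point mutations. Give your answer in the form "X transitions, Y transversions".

2 transitions, 4 transversions

Transitions (purine↔purine or pyrimidine↔pyrimidine): 5 A→G, 9 A→G.
Transversions (purine↔pyrimidine): 3 C→G, 4 C→G, 6 A→C, 8 A→T.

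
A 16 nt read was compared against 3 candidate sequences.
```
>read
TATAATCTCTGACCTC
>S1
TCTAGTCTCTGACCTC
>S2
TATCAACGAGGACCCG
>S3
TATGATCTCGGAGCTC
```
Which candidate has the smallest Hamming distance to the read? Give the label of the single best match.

Hamming distances to read — S1: 2; S2: 7; S3: 3.
Smallest is S1 with 2 mismatches.

S1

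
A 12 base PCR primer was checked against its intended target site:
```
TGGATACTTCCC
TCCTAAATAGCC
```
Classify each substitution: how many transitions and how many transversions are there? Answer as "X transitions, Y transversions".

0 transitions, 7 transversions

Mismatches (1-based):
position 2: G→C (purine→pyrimidine, transversion)
position 3: G→C (purine→pyrimidine, transversion)
position 4: A→T (purine→pyrimidine, transversion)
position 5: T→A (pyrimidine→purine, transversion)
position 7: C→A (pyrimidine→purine, transversion)
position 9: T→A (pyrimidine→purine, transversion)
position 10: C→G (pyrimidine→purine, transversion)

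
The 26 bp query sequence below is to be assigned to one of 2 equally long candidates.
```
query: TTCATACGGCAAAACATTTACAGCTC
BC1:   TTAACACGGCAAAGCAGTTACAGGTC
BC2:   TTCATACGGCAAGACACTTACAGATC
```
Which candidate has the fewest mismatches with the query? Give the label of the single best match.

Hamming distances to query — BC1: 5; BC2: 3.
Smallest is BC2 with 3 mismatches.

BC2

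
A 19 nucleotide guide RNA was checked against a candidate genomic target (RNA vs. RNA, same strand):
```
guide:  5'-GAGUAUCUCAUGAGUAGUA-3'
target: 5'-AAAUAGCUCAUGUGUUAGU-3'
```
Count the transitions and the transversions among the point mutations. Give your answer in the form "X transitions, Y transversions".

Transitions (purine↔purine or pyrimidine↔pyrimidine): 1 G→A, 3 G→A, 17 G→A.
Transversions (purine↔pyrimidine): 6 U→G, 13 A→U, 16 A→U, 18 U→G, 19 A→U.

3 transitions, 5 transversions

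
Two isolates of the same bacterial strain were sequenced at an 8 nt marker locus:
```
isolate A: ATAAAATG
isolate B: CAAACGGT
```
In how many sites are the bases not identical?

6

Comparing position by position, 6 sites differ: 1 (A/C), 2 (T/A), 5 (A/C), 6 (A/G), 7 (T/G), 8 (G/T).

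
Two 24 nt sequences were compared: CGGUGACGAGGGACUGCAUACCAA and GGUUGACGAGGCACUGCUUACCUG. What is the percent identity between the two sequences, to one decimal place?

75.0%

Mismatches at positions 1, 3, 12, 18, 23, 24 (1-based): 6 of 24.
Identical positions: 18/24 = 75% → 75.0%.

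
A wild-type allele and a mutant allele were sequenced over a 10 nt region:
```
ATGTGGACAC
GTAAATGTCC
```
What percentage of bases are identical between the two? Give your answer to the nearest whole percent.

8 positions differ (1, 3, 4, 5, 6, 7, 8, 9), so 2 of 10 match: 2/10 = 20%.

20%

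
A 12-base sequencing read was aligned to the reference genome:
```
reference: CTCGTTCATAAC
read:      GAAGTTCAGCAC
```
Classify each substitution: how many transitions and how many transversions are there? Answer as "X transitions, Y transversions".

0 transitions, 5 transversions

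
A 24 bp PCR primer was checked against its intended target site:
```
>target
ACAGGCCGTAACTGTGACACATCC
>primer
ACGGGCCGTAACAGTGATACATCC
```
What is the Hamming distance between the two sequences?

3

Mismatches (1-based): position 3: A→G; position 13: T→A; position 18: C→T.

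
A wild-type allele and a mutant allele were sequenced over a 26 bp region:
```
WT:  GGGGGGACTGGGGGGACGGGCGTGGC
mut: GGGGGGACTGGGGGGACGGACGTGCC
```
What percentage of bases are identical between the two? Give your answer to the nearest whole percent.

Mismatches at positions 20, 25 (1-based): 2 of 26.
Identical positions: 24/26 = 92.31% → 92%.

92%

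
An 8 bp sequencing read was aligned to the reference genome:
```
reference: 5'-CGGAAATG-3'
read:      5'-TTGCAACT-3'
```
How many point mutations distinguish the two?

5

The sequences differ at positions 1, 2, 4, 7, 8 (1-based) — 5 in total.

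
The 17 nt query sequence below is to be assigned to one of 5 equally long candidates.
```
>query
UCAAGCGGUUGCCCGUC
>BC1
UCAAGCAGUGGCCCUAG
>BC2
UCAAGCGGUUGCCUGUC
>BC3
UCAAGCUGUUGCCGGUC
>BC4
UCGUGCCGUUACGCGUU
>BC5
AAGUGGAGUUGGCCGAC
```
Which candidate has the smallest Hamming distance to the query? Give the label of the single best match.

BC2

Hamming distances to query — BC1: 5; BC2: 1; BC3: 2; BC4: 6; BC5: 8.
Smallest is BC2 with 1 mismatch.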